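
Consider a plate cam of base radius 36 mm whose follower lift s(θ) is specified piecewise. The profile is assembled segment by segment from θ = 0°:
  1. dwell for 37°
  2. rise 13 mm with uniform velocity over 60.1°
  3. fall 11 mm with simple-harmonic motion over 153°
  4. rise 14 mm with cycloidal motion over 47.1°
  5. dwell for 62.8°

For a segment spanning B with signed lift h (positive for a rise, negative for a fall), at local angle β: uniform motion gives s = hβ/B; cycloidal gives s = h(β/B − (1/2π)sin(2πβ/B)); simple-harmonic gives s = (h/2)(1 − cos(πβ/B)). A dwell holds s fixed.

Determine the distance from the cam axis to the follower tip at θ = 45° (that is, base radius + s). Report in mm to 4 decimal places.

seg 1 [0°–37°] dwell: s stays 0.0000
seg 2 [37°–97.1°] uniform, h=13: θ=45° here. β=8, B=60.1. 13·8/60.1 = 1.7304 → s = 1.7304
radial distance = base radius + s = 36 + 1.7304 = 37.7304

37.7304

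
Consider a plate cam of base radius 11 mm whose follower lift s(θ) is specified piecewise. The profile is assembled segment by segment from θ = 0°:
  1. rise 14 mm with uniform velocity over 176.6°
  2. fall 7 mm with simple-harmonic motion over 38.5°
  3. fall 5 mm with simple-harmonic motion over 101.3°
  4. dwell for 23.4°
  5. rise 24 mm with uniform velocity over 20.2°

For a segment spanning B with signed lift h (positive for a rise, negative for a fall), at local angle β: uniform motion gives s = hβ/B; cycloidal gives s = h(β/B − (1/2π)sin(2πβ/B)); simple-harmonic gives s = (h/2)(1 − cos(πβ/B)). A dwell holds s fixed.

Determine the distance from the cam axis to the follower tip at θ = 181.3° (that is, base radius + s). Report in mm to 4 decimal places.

seg 1 [0°–176.6°] uniform, h=14: full span → s += 14 → s = 14.0000
seg 2 [176.6°–215.1°] simple-harmonic, h=-7: θ=181.3° here. β=4.7, B=38.5. -7/2·(1 − cos(π·0.1221)) = -0.2543 → s = 13.7457
radial distance = base radius + s = 11 + 13.7457 = 24.7457

24.7457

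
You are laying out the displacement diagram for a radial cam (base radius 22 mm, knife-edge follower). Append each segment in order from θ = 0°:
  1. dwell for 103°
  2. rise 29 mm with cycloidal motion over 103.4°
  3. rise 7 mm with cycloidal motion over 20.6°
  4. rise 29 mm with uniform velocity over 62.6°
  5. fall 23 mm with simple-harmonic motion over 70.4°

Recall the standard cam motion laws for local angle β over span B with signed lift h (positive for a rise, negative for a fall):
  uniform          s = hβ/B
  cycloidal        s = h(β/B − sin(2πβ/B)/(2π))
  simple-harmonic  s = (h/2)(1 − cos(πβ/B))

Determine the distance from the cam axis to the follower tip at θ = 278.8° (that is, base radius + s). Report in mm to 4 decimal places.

seg 1 [0°–103°] dwell: s stays 0.0000
seg 2 [103°–206.4°] cycloidal, h=29: full span → s += 29 → s = 29.0000
seg 3 [206.4°–227°] cycloidal, h=7: full span → s += 7 → s = 36.0000
seg 4 [227°–289.6°] uniform, h=29: θ=278.8° here. β=51.8, B=62.6. 29·51.8/62.6 = 23.9968 → s = 59.9968
radial distance = base radius + s = 22 + 59.9968 = 81.9968

81.9968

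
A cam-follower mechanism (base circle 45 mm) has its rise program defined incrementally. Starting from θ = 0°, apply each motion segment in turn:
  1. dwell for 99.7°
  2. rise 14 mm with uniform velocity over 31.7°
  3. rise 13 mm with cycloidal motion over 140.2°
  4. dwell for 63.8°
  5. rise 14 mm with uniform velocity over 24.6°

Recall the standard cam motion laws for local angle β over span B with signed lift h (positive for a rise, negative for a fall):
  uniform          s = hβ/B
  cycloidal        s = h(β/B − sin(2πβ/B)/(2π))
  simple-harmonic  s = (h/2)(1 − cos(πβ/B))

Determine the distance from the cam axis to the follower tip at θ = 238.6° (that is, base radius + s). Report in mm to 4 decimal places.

seg 1 [0°–99.7°] dwell: s stays 0.0000
seg 2 [99.7°–131.4°] uniform, h=14: full span → s += 14 → s = 14.0000
seg 3 [131.4°–271.6°] cycloidal, h=13: θ=238.6° here. β=107.2, B=140.2. 13·(0.7646 − sin(2π·0.7646)/(2π)) = 12.0004 → s = 26.0004
radial distance = base radius + s = 45 + 26.0004 = 71.0004

71.0004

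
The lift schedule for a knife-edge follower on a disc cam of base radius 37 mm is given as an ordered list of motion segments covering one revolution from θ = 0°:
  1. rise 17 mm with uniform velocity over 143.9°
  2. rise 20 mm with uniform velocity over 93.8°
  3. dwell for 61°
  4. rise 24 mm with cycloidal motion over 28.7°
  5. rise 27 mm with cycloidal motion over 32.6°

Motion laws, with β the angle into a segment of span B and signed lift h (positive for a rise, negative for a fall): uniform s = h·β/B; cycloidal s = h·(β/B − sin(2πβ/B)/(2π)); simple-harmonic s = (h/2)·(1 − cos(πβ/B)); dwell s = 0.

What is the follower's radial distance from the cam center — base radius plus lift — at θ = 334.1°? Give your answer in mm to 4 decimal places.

seg 1 [0°–143.9°] uniform, h=17: full span → s += 17 → s = 17.0000
seg 2 [143.9°–237.7°] uniform, h=20: full span → s += 20 → s = 37.0000
seg 3 [237.7°–298.7°] dwell: s stays 37.0000
seg 4 [298.7°–327.4°] cycloidal, h=24: full span → s += 24 → s = 61.0000
seg 5 [327.4°–360°] cycloidal, h=27: θ=334.1° here. β=6.7, B=32.6. 27·(0.2055 − sin(2π·0.2055)/(2π)) = 1.4186 → s = 62.4186
radial distance = base radius + s = 37 + 62.4186 = 99.4186

99.4186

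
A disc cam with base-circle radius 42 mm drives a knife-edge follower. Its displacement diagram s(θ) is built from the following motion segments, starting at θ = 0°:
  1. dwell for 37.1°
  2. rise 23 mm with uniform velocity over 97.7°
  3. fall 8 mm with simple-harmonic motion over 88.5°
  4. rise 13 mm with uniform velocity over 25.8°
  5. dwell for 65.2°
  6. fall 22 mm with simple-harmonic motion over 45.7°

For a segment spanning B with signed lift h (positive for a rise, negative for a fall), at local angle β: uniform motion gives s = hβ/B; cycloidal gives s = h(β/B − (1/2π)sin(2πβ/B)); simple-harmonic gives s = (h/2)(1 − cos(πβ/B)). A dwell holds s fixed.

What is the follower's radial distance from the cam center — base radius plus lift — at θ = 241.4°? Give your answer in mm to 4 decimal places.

seg 1 [0°–37.1°] dwell: s stays 0.0000
seg 2 [37.1°–134.8°] uniform, h=23: full span → s += 23 → s = 23.0000
seg 3 [134.8°–223.3°] simple-harmonic, h=-8: full span → s += -8 → s = 15.0000
seg 4 [223.3°–249.1°] uniform, h=13: θ=241.4° here. β=18.1, B=25.8. 13·18.1/25.8 = 9.1202 → s = 24.1202
radial distance = base radius + s = 42 + 24.1202 = 66.1202

66.1202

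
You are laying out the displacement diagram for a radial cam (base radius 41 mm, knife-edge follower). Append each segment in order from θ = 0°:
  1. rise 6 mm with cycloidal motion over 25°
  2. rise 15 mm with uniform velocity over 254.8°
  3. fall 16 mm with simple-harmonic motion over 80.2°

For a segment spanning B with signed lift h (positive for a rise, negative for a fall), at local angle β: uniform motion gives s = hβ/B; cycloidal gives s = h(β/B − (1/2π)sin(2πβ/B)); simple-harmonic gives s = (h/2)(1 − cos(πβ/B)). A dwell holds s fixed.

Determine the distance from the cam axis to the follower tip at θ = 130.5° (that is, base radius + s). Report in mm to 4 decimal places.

seg 1 [0°–25°] cycloidal, h=6: full span → s += 6 → s = 6.0000
seg 2 [25°–279.8°] uniform, h=15: θ=130.5° here. β=105.5, B=254.8. 15·105.5/254.8 = 6.2108 → s = 12.2108
radial distance = base radius + s = 41 + 12.2108 = 53.2108

53.2108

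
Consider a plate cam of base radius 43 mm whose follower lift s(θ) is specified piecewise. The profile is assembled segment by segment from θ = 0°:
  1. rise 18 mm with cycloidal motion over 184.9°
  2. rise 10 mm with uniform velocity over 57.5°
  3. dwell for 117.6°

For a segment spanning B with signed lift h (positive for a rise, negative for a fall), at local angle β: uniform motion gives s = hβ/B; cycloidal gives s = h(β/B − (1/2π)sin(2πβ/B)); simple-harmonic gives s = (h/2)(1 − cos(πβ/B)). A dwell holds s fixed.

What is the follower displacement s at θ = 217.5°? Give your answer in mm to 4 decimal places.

seg 1 [0°–184.9°] cycloidal, h=18: full span → s += 18 → s = 18.0000
seg 2 [184.9°–242.4°] uniform, h=10: θ=217.5° here. β=32.6, B=57.5. 10·32.6/57.5 = 5.6696 → s = 23.6696

23.6696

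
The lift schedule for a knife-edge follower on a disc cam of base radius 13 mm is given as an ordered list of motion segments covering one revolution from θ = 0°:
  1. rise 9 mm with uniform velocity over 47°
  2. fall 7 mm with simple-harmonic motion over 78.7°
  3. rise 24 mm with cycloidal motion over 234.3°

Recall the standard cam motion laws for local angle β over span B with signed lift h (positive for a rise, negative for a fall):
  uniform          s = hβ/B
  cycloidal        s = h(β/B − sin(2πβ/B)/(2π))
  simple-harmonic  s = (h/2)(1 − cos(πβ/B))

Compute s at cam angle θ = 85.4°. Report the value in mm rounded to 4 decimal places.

seg 1 [0°–47°] uniform, h=9: full span → s += 9 → s = 9.0000
seg 2 [47°–125.7°] simple-harmonic, h=-7: θ=85.4° here. β=38.4, B=78.7. -7/2·(1 − cos(π·0.4879)) = -3.3673 → s = 5.6327

5.6327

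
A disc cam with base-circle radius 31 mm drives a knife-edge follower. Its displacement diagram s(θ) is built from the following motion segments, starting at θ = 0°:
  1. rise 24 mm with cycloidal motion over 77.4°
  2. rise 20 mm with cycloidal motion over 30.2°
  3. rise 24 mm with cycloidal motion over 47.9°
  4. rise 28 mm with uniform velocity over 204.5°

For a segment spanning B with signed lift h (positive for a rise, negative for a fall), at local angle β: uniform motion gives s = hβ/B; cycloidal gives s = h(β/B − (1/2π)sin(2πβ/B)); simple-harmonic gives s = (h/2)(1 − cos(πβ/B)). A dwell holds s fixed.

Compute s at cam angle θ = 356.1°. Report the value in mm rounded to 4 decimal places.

seg 1 [0°–77.4°] cycloidal, h=24: full span → s += 24 → s = 24.0000
seg 2 [77.4°–107.6°] cycloidal, h=20: full span → s += 20 → s = 44.0000
seg 3 [107.6°–155.5°] cycloidal, h=24: full span → s += 24 → s = 68.0000
seg 4 [155.5°–360°] uniform, h=28: θ=356.1° here. β=200.6, B=204.5. 28·200.6/204.5 = 27.4660 → s = 95.4660

95.4660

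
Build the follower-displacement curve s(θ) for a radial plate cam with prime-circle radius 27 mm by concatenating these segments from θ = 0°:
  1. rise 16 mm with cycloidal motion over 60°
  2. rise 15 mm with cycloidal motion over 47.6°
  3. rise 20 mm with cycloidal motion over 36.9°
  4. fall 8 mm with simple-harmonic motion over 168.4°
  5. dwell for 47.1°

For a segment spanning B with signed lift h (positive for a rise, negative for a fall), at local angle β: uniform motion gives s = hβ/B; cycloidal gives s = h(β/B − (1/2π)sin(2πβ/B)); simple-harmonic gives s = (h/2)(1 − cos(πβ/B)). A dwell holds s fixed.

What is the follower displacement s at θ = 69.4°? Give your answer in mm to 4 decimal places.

seg 1 [0°–60°] cycloidal, h=16: full span → s += 16 → s = 16.0000
seg 2 [60°–107.6°] cycloidal, h=15: θ=69.4° here. β=9.4, B=47.6. 15·(0.1975 − sin(2π·0.1975)/(2π)) = 0.7037 → s = 16.7037

16.7037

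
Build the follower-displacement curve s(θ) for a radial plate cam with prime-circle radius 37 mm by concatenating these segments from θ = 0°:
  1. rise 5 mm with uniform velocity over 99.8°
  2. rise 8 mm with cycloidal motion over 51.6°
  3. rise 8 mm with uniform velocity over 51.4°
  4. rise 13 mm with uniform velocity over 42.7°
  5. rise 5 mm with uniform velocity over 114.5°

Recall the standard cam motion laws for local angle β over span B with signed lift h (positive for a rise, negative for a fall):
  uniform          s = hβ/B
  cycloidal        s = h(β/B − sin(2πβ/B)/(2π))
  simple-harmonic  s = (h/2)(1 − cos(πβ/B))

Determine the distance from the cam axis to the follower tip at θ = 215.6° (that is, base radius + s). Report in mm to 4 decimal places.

seg 1 [0°–99.8°] uniform, h=5: full span → s += 5 → s = 5.0000
seg 2 [99.8°–151.4°] cycloidal, h=8: full span → s += 8 → s = 13.0000
seg 3 [151.4°–202.8°] uniform, h=8: full span → s += 8 → s = 21.0000
seg 4 [202.8°–245.5°] uniform, h=13: θ=215.6° here. β=12.8, B=42.7. 13·12.8/42.7 = 3.8970 → s = 24.8970
radial distance = base radius + s = 37 + 24.8970 = 61.8970

61.8970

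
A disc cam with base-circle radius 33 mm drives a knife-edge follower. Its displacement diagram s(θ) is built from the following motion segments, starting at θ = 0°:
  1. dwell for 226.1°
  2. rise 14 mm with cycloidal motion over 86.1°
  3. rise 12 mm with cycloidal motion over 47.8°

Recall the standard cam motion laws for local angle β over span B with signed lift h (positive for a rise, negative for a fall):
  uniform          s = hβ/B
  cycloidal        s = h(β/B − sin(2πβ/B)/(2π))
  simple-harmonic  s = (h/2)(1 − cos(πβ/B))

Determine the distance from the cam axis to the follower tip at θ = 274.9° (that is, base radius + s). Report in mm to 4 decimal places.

seg 1 [0°–226.1°] dwell: s stays 0.0000
seg 2 [226.1°–312.2°] cycloidal, h=14: θ=274.9° here. β=48.8, B=86.1. 14·(0.5668 − sin(2π·0.5668)/(2π)) = 8.8427 → s = 8.8427
radial distance = base radius + s = 33 + 8.8427 = 41.8427

41.8427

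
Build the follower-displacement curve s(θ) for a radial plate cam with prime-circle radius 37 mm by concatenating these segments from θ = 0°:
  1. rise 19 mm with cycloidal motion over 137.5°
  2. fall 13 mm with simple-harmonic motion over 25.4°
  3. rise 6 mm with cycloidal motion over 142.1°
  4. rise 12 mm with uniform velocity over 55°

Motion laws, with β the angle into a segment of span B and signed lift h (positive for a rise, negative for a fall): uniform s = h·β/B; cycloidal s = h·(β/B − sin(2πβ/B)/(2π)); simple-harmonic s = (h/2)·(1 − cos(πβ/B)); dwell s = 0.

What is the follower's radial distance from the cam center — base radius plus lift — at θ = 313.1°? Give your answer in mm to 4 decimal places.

seg 1 [0°–137.5°] cycloidal, h=19: full span → s += 19 → s = 19.0000
seg 2 [137.5°–162.9°] simple-harmonic, h=-13: full span → s += -13 → s = 6.0000
seg 3 [162.9°–305°] cycloidal, h=6: full span → s += 6 → s = 12.0000
seg 4 [305°–360°] uniform, h=12: θ=313.1° here. β=8.1, B=55. 12·8.1/55 = 1.7673 → s = 13.7673
radial distance = base radius + s = 37 + 13.7673 = 50.7673

50.7673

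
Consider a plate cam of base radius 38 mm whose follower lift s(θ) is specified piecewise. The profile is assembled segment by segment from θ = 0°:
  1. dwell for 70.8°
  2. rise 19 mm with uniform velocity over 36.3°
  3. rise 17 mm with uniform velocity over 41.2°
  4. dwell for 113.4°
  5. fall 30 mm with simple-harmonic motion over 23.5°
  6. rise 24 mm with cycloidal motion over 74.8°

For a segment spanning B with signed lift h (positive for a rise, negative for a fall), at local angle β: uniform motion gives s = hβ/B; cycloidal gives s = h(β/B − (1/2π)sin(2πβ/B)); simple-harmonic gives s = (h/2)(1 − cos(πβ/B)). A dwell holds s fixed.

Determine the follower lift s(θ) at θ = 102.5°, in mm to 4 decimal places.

seg 1 [0°–70.8°] dwell: s stays 0.0000
seg 2 [70.8°–107.1°] uniform, h=19: θ=102.5° here. β=31.7, B=36.3. 19·31.7/36.3 = 16.5923 → s = 16.5923

16.5923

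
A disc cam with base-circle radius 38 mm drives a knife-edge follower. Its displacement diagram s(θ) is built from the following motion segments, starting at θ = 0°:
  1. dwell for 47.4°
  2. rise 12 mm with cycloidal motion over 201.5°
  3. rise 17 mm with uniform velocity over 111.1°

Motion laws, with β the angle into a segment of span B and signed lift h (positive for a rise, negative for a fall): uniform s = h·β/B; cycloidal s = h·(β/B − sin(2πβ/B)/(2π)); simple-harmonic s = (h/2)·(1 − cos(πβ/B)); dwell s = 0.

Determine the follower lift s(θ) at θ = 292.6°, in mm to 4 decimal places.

seg 1 [0°–47.4°] dwell: s stays 0.0000
seg 2 [47.4°–248.9°] cycloidal, h=12: full span → s += 12 → s = 12.0000
seg 3 [248.9°–360°] uniform, h=17: θ=292.6° here. β=43.7, B=111.1. 17·43.7/111.1 = 6.6868 → s = 18.6868

18.6868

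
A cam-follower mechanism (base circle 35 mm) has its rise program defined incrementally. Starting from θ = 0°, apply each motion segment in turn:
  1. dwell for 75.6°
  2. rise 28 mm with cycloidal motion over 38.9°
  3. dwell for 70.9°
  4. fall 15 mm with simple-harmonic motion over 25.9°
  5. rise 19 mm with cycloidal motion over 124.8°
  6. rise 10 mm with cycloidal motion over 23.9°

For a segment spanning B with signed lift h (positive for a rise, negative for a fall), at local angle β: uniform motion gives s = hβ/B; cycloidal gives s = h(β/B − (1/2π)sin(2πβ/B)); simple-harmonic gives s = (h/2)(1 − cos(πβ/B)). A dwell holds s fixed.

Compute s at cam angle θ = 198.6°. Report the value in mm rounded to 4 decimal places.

seg 1 [0°–75.6°] dwell: s stays 0.0000
seg 2 [75.6°–114.5°] cycloidal, h=28: full span → s += 28 → s = 28.0000
seg 3 [114.5°–185.4°] dwell: s stays 28.0000
seg 4 [185.4°–211.3°] simple-harmonic, h=-15: θ=198.6° here. β=13.2, B=25.9. -15/2·(1 − cos(π·0.5097)) = -7.7274 → s = 20.2726

20.2726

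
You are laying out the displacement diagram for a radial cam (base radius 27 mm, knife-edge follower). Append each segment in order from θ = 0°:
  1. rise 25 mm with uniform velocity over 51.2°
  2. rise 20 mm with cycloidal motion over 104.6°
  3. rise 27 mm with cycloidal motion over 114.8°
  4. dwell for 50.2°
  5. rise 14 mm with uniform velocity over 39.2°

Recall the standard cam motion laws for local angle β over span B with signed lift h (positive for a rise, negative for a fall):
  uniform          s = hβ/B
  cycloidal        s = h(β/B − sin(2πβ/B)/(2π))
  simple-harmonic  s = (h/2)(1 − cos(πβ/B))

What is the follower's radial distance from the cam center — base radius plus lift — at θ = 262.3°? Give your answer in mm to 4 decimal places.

seg 1 [0°–51.2°] uniform, h=25: full span → s += 25 → s = 25.0000
seg 2 [51.2°–155.8°] cycloidal, h=20: full span → s += 20 → s = 45.0000
seg 3 [155.8°–270.6°] cycloidal, h=27: θ=262.3° here. β=106.5, B=114.8. 27·(0.9277 − sin(2π·0.9277)/(2π)) = 26.9335 → s = 71.9335
radial distance = base radius + s = 27 + 71.9335 = 98.9335

98.9335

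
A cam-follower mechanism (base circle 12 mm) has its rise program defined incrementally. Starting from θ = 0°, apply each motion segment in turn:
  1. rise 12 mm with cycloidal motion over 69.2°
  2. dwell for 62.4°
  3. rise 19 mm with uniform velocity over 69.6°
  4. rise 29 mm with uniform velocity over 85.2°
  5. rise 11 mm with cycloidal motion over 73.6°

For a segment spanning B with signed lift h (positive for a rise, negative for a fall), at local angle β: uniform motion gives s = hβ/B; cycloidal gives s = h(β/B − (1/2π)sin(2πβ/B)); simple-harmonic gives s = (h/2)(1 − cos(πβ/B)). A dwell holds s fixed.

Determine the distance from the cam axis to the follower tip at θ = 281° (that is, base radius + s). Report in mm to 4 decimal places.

seg 1 [0°–69.2°] cycloidal, h=12: full span → s += 12 → s = 12.0000
seg 2 [69.2°–131.6°] dwell: s stays 12.0000
seg 3 [131.6°–201.2°] uniform, h=19: full span → s += 19 → s = 31.0000
seg 4 [201.2°–286.4°] uniform, h=29: θ=281° here. β=79.8, B=85.2. 29·79.8/85.2 = 27.1620 → s = 58.1620
radial distance = base radius + s = 12 + 58.1620 = 70.1620

70.1620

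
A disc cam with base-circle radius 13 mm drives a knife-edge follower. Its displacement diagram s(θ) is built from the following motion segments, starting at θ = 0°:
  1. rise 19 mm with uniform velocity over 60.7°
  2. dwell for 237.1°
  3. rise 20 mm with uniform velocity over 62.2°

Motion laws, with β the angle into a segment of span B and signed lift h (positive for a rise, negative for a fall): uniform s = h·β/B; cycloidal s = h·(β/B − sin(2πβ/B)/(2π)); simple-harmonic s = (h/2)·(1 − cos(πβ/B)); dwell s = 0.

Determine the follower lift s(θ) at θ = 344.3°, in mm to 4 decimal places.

seg 1 [0°–60.7°] uniform, h=19: full span → s += 19 → s = 19.0000
seg 2 [60.7°–297.8°] dwell: s stays 19.0000
seg 3 [297.8°–360°] uniform, h=20: θ=344.3° here. β=46.5, B=62.2. 20·46.5/62.2 = 14.9518 → s = 33.9518

33.9518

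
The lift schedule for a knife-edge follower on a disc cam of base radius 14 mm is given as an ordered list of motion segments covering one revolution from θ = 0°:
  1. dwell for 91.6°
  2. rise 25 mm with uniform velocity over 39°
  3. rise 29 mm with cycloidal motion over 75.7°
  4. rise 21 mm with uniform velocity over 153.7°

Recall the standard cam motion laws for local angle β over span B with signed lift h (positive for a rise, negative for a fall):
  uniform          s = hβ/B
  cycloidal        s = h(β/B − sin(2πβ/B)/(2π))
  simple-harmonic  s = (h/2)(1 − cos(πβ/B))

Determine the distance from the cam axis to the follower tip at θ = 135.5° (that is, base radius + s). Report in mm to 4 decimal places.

seg 1 [0°–91.6°] dwell: s stays 0.0000
seg 2 [91.6°–130.6°] uniform, h=25: full span → s += 25 → s = 25.0000
seg 3 [130.6°–206.3°] cycloidal, h=29: θ=135.5° here. β=4.9, B=75.7. 29·(0.0647 − sin(2π·0.0647)/(2π)) = 0.0513 → s = 25.0513
radial distance = base radius + s = 14 + 25.0513 = 39.0513

39.0513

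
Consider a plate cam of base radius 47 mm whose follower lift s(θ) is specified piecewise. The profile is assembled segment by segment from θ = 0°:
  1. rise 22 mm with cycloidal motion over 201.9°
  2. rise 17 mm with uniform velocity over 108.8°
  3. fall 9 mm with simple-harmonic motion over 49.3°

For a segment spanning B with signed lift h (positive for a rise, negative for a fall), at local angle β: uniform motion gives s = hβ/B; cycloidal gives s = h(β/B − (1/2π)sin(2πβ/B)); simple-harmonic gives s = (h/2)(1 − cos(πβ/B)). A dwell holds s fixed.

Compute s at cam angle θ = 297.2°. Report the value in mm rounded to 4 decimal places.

seg 1 [0°–201.9°] cycloidal, h=22: full span → s += 22 → s = 22.0000
seg 2 [201.9°–310.7°] uniform, h=17: θ=297.2° here. β=95.3, B=108.8. 17·95.3/108.8 = 14.8906 → s = 36.8906

36.8906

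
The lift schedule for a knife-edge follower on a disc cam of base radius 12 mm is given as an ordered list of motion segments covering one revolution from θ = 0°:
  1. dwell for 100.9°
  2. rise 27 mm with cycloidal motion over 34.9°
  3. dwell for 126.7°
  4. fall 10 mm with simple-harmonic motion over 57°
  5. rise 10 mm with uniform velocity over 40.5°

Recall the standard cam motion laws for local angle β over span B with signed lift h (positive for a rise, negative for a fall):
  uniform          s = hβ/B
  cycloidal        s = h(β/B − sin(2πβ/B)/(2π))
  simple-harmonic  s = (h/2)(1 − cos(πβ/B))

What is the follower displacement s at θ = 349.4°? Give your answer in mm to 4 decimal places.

seg 1 [0°–100.9°] dwell: s stays 0.0000
seg 2 [100.9°–135.8°] cycloidal, h=27: full span → s += 27 → s = 27.0000
seg 3 [135.8°–262.5°] dwell: s stays 27.0000
seg 4 [262.5°–319.5°] simple-harmonic, h=-10: full span → s += -10 → s = 17.0000
seg 5 [319.5°–360°] uniform, h=10: θ=349.4° here. β=29.9, B=40.5. 10·29.9/40.5 = 7.3827 → s = 24.3827

24.3827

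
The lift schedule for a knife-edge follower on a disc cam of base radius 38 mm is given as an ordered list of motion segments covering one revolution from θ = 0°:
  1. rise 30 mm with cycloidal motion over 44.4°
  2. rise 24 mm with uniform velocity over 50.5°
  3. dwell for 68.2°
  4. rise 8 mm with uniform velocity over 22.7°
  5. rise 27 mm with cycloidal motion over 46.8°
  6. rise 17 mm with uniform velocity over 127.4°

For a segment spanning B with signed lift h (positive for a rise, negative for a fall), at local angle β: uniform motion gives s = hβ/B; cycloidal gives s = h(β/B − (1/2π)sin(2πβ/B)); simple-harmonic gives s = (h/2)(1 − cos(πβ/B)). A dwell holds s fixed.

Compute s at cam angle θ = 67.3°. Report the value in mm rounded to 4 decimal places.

seg 1 [0°–44.4°] cycloidal, h=30: full span → s += 30 → s = 30.0000
seg 2 [44.4°–94.9°] uniform, h=24: θ=67.3° here. β=22.9, B=50.5. 24·22.9/50.5 = 10.8832 → s = 40.8832

40.8832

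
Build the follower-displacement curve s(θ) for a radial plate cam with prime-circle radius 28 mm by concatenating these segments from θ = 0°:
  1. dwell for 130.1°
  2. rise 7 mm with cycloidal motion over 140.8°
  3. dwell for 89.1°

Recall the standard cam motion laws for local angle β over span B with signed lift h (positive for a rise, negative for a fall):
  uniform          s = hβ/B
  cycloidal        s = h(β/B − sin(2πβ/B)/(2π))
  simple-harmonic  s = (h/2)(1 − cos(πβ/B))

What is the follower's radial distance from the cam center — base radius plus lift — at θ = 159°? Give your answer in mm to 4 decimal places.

seg 1 [0°–130.1°] dwell: s stays 0.0000
seg 2 [130.1°–270.9°] cycloidal, h=7: θ=159° here. β=28.9, B=140.8. 7·(0.2053 − sin(2π·0.2053)/(2π)) = 0.3664 → s = 0.3664
radial distance = base radius + s = 28 + 0.3664 = 28.3664

28.3664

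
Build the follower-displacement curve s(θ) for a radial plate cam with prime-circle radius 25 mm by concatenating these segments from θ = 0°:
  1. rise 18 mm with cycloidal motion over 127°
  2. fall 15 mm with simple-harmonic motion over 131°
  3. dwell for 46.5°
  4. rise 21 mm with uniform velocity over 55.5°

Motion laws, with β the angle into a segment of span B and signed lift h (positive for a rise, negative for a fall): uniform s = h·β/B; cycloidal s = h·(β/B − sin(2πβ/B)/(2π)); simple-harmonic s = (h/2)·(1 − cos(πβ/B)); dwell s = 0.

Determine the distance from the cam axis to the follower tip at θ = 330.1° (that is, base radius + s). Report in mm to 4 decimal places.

seg 1 [0°–127°] cycloidal, h=18: full span → s += 18 → s = 18.0000
seg 2 [127°–258°] simple-harmonic, h=-15: full span → s += -15 → s = 3.0000
seg 3 [258°–304.5°] dwell: s stays 3.0000
seg 4 [304.5°–360°] uniform, h=21: θ=330.1° here. β=25.6, B=55.5. 21·25.6/55.5 = 9.6865 → s = 12.6865
radial distance = base radius + s = 25 + 12.6865 = 37.6865

37.6865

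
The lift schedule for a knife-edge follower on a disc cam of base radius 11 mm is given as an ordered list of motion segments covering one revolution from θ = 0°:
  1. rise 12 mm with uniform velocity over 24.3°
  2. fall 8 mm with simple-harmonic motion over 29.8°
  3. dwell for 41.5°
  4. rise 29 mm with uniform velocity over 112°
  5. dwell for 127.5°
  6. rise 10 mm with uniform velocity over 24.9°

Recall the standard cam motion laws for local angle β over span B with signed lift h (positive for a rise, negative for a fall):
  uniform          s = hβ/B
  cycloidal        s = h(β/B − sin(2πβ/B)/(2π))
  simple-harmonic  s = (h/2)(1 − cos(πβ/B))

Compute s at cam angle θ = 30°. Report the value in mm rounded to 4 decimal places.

seg 1 [0°–24.3°] uniform, h=12: full span → s += 12 → s = 12.0000
seg 2 [24.3°–54.1°] simple-harmonic, h=-8: θ=30° here. β=5.7, B=29.8. -8/2·(1 − cos(π·0.1913)) = -0.7007 → s = 11.2993

11.2993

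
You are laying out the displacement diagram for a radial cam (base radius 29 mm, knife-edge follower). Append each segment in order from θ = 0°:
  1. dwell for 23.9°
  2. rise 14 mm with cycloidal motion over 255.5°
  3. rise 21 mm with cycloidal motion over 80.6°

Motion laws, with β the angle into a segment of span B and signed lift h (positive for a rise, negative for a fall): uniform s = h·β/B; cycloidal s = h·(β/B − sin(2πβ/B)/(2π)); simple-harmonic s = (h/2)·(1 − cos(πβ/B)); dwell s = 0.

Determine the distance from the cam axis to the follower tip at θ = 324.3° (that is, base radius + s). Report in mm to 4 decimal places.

seg 1 [0°–23.9°] dwell: s stays 0.0000
seg 2 [23.9°–279.4°] cycloidal, h=14: full span → s += 14 → s = 14.0000
seg 3 [279.4°–360°] cycloidal, h=21: θ=324.3° here. β=44.9, B=80.6. 21·(0.5571 − sin(2π·0.5571)/(2π)) = 12.8715 → s = 26.8715
radial distance = base radius + s = 29 + 26.8715 = 55.8715

55.8715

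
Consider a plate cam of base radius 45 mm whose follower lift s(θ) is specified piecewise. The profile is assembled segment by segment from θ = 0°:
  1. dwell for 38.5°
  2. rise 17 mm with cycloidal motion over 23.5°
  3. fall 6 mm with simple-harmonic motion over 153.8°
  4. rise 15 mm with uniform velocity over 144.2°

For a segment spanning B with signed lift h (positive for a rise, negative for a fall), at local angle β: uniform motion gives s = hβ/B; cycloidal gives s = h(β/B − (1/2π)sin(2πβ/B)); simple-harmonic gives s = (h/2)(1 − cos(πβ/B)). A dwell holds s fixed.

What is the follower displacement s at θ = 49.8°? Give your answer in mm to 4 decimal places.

seg 1 [0°–38.5°] dwell: s stays 0.0000
seg 2 [38.5°–62°] cycloidal, h=17: θ=49.8° here. β=11.3, B=23.5. 17·(0.4809 − sin(2π·0.4809)/(2π)) = 7.8497 → s = 7.8497

7.8497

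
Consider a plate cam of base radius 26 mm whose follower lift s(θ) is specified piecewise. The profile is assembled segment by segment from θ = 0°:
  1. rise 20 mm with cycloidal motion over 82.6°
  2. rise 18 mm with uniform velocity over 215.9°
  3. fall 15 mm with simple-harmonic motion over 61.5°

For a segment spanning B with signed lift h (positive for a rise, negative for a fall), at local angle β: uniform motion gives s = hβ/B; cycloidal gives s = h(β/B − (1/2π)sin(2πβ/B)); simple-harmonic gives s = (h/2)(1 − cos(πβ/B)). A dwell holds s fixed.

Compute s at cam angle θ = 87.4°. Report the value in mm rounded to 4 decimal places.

seg 1 [0°–82.6°] cycloidal, h=20: full span → s += 20 → s = 20.0000
seg 2 [82.6°–298.5°] uniform, h=18: θ=87.4° here. β=4.8, B=215.9. 18·4.8/215.9 = 0.4002 → s = 20.4002

20.4002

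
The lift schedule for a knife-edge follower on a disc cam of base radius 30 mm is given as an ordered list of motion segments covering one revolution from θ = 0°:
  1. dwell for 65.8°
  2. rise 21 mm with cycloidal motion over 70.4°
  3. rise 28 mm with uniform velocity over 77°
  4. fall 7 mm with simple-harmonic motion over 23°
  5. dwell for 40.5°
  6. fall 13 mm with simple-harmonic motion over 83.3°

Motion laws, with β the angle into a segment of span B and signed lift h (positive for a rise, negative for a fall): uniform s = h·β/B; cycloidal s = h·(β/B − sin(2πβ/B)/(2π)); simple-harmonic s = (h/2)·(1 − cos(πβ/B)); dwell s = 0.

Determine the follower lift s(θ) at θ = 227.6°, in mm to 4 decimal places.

seg 1 [0°–65.8°] dwell: s stays 0.0000
seg 2 [65.8°–136.2°] cycloidal, h=21: full span → s += 21 → s = 21.0000
seg 3 [136.2°–213.2°] uniform, h=28: full span → s += 28 → s = 49.0000
seg 4 [213.2°–236.2°] simple-harmonic, h=-7: θ=227.6° here. β=14.4, B=23. -7/2·(1 − cos(π·0.6261)) = -4.8504 → s = 44.1496

44.1496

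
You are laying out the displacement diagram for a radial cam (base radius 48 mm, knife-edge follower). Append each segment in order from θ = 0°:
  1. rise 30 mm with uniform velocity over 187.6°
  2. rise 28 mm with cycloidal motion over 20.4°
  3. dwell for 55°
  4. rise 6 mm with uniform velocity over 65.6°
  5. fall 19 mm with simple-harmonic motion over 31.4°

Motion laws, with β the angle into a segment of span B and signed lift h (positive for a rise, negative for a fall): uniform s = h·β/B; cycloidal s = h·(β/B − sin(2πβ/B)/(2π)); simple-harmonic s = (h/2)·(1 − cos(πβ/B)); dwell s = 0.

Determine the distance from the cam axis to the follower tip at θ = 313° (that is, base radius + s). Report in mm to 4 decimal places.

seg 1 [0°–187.6°] uniform, h=30: full span → s += 30 → s = 30.0000
seg 2 [187.6°–208°] cycloidal, h=28: full span → s += 28 → s = 58.0000
seg 3 [208°–263°] dwell: s stays 58.0000
seg 4 [263°–328.6°] uniform, h=6: θ=313° here. β=50, B=65.6. 6·50/65.6 = 4.5732 → s = 62.5732
radial distance = base radius + s = 48 + 62.5732 = 110.5732

110.5732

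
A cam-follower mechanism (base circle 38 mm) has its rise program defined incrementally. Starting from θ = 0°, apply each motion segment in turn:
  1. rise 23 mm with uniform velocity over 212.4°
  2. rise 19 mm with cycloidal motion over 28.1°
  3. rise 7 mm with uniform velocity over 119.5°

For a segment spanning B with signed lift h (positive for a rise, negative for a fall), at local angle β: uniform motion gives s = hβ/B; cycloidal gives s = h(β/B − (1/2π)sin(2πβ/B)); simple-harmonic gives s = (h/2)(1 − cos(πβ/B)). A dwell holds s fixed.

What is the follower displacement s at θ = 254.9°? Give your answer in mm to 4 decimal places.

seg 1 [0°–212.4°] uniform, h=23: full span → s += 23 → s = 23.0000
seg 2 [212.4°–240.5°] cycloidal, h=19: full span → s += 19 → s = 42.0000
seg 3 [240.5°–360°] uniform, h=7: θ=254.9° here. β=14.4, B=119.5. 7·14.4/119.5 = 0.8435 → s = 42.8435

42.8435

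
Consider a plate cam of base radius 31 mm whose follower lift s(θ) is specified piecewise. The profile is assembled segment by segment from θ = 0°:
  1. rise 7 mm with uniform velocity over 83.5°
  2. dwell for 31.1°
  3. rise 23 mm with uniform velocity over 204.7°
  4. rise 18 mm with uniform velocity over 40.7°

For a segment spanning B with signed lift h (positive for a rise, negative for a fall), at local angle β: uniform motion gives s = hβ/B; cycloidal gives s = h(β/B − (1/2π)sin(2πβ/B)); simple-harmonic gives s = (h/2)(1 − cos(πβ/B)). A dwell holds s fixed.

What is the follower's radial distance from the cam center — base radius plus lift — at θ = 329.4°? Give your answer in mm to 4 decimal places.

seg 1 [0°–83.5°] uniform, h=7: full span → s += 7 → s = 7.0000
seg 2 [83.5°–114.6°] dwell: s stays 7.0000
seg 3 [114.6°–319.3°] uniform, h=23: full span → s += 23 → s = 30.0000
seg 4 [319.3°–360°] uniform, h=18: θ=329.4° here. β=10.1, B=40.7. 18·10.1/40.7 = 4.4668 → s = 34.4668
radial distance = base radius + s = 31 + 34.4668 = 65.4668

65.4668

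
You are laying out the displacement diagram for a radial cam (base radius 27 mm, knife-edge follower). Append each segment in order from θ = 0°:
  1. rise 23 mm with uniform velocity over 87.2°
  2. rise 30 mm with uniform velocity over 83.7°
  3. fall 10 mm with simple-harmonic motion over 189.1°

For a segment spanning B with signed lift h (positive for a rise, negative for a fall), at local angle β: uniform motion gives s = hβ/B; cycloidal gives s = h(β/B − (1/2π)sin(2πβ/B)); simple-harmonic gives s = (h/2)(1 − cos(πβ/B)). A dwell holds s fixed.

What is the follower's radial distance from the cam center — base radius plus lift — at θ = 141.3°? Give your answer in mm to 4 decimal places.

seg 1 [0°–87.2°] uniform, h=23: full span → s += 23 → s = 23.0000
seg 2 [87.2°–170.9°] uniform, h=30: θ=141.3° here. β=54.1, B=83.7. 30·54.1/83.7 = 19.3907 → s = 42.3907
radial distance = base radius + s = 27 + 42.3907 = 69.3907

69.3907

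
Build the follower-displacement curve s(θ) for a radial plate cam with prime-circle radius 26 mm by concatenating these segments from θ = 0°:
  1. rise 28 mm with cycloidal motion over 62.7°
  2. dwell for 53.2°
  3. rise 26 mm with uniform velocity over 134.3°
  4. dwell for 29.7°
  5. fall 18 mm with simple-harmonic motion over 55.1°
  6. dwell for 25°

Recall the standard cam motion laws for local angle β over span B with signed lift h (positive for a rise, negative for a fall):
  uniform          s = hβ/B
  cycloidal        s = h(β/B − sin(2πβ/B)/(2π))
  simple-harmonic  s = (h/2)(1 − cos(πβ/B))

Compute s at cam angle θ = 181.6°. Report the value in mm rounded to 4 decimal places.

seg 1 [0°–62.7°] cycloidal, h=28: full span → s += 28 → s = 28.0000
seg 2 [62.7°–115.9°] dwell: s stays 28.0000
seg 3 [115.9°–250.2°] uniform, h=26: θ=181.6° here. β=65.7, B=134.3. 26·65.7/134.3 = 12.7193 → s = 40.7193

40.7193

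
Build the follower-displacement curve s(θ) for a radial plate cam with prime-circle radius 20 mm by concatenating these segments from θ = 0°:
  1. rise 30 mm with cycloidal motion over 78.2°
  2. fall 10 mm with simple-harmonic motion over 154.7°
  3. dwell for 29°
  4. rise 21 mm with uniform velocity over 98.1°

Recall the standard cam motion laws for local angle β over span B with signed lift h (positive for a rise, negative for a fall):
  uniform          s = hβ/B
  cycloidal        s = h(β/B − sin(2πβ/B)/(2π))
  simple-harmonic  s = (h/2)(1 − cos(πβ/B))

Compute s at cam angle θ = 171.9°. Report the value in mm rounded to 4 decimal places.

seg 1 [0°–78.2°] cycloidal, h=30: full span → s += 30 → s = 30.0000
seg 2 [78.2°–232.9°] simple-harmonic, h=-10: θ=171.9° here. β=93.7, B=154.7. -10/2·(1 − cos(π·0.6057)) = -6.6298 → s = 23.3702

23.3702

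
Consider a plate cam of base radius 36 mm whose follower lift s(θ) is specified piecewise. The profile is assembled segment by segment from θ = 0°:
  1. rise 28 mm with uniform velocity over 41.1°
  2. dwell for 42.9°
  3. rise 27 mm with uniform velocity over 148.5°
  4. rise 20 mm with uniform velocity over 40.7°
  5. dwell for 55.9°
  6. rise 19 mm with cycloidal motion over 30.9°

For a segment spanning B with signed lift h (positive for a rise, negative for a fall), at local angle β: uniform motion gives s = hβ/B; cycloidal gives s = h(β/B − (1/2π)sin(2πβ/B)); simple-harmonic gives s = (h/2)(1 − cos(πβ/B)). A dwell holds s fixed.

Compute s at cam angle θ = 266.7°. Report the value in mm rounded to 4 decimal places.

seg 1 [0°–41.1°] uniform, h=28: full span → s += 28 → s = 28.0000
seg 2 [41.1°–84°] dwell: s stays 28.0000
seg 3 [84°–232.5°] uniform, h=27: full span → s += 27 → s = 55.0000
seg 4 [232.5°–273.2°] uniform, h=20: θ=266.7° here. β=34.2, B=40.7. 20·34.2/40.7 = 16.8059 → s = 71.8059

71.8059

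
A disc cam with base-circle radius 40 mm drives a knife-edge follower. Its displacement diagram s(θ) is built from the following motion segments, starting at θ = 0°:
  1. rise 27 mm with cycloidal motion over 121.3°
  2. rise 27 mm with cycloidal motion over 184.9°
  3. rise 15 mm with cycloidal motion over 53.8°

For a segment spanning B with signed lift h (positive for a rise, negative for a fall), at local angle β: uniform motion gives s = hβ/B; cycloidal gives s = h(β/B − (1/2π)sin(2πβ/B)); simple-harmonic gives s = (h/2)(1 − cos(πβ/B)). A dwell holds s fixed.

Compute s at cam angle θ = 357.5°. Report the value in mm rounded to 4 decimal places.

seg 1 [0°–121.3°] cycloidal, h=27: full span → s += 27 → s = 27.0000
seg 2 [121.3°–306.2°] cycloidal, h=27: full span → s += 27 → s = 54.0000
seg 3 [306.2°–360°] cycloidal, h=15: θ=357.5° here. β=51.3, B=53.8. 15·(0.9535 − sin(2π·0.9535)/(2π)) = 14.9901 → s = 68.9901

68.9901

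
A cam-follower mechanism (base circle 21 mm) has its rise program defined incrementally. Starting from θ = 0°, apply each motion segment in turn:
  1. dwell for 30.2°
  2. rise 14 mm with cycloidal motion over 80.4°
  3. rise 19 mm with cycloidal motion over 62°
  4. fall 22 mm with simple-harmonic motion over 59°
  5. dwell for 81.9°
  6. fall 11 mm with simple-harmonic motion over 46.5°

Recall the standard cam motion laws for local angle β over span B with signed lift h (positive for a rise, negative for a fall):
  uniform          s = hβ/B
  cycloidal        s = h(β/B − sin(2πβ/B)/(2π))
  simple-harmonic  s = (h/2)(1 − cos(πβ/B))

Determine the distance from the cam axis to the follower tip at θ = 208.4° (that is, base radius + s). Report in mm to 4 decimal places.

seg 1 [0°–30.2°] dwell: s stays 0.0000
seg 2 [30.2°–110.6°] cycloidal, h=14: full span → s += 14 → s = 14.0000
seg 3 [110.6°–172.6°] cycloidal, h=19: full span → s += 19 → s = 33.0000
seg 4 [172.6°–231.6°] simple-harmonic, h=-22: θ=208.4° here. β=35.8, B=59. -22/2·(1 − cos(π·0.6068)) = -14.6212 → s = 18.3788
radial distance = base radius + s = 21 + 18.3788 = 39.3788

39.3788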